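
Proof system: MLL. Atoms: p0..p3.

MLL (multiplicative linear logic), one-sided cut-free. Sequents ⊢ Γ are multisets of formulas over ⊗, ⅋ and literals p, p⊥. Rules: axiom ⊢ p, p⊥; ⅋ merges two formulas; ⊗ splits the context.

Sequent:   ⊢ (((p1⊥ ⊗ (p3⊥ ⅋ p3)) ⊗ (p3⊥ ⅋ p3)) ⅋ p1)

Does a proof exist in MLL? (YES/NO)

Derivation trace:
[⅋]  ⊢ (((p1⊥ ⊗ (p3⊥ ⅋ p3)) ⊗ (p3⊥ ⅋ p3)) ⅋ p1)
  [⊗]  ⊢ p1, ((p1⊥ ⊗ (p3⊥ ⅋ p3)) ⊗ (p3⊥ ⅋ p3))
    [⊗]  ⊢ p1, (p1⊥ ⊗ (p3⊥ ⅋ p3))
      [Ax]  ⊢ p1, p1⊥
      [⅋]  ⊢ (p3⊥ ⅋ p3)
        [Ax]  ⊢ p3, p3⊥
    [⅋]  ⊢ (p3⊥ ⅋ p3)
      [Ax]  ⊢ p3, p3⊥

Result: YES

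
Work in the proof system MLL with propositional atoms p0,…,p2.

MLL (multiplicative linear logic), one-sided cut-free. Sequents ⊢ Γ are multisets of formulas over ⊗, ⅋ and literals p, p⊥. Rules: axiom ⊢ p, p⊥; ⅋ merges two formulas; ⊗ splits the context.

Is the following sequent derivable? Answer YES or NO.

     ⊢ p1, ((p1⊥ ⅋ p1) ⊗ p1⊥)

Proof tree:
[⊗]  ⊢ p1, ((p1⊥ ⅋ p1) ⊗ p1⊥)
  [⅋]  ⊢ (p1⊥ ⅋ p1)
    [Ax]  ⊢ p1, p1⊥
  [Ax]  ⊢ p1, p1⊥

Result: YES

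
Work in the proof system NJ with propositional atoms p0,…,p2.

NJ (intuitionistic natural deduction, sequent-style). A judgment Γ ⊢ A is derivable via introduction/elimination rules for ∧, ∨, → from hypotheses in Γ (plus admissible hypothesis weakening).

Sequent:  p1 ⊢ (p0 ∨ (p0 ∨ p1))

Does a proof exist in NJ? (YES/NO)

Derivation (root first):
[∨I₂] p1 ⊢ (p0 ∨ (p0 ∨ p1))
  [∨I₂] p1 ⊢ (p0 ∨ p1)
    [Ax] p1 ⊢ p1

Result: YES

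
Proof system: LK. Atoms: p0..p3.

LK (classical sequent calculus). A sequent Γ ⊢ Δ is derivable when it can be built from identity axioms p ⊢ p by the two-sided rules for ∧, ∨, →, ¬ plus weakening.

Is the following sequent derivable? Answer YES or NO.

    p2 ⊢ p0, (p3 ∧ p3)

Enumerate valuations to refute Γ ⊢ Δ:
  v=0000: Γ:[p2=F] Δ:[p0=F, (p3 ∧ p3)=F] refutes=False
  v=0001: Γ:[p2=F] Δ:[p0=F, (p3 ∧ p3)=T] refutes=False
  v=0010: Γ:[p2=T] Δ:[p0=F, (p3 ∧ p3)=F] refutes=True  ← countermodel

Result: NO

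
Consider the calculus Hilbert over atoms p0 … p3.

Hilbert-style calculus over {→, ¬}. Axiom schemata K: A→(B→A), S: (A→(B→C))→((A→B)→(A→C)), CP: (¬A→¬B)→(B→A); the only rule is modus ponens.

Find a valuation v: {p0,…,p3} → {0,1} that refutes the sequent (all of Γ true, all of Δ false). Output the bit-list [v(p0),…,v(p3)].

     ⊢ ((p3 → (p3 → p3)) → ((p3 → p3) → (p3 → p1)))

Enumerate valuations to refute Γ ⊢ Δ:
  v=0000: Γ:[] Δ:[((p3 → (p3 → p3)) → ((p3 → p3) → (p3 → p1)))=T] refutes=False
  v=0001: Γ:[] Δ:[((p3 → (p3 → p3)) → ((p3 → p3) → (p3 → p1)))=F] refutes=True  ← countermodel

Result: [0, 0, 0, 1]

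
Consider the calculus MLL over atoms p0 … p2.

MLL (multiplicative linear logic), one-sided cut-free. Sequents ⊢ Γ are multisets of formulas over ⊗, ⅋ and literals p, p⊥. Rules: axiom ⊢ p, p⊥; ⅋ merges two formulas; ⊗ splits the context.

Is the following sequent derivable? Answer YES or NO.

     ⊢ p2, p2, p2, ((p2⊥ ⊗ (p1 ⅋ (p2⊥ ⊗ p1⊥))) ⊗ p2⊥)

Derivation (root first):
[⊗]  ⊢ p2, p2, p2, ((p2⊥ ⊗ (p1 ⅋ (p2⊥ ⊗ p1⊥))) ⊗ p2⊥)
  [⊗]  ⊢ p2, p2, (p2⊥ ⊗ (p1 ⅋ (p2⊥ ⊗ p1⊥)))
    [Ax]  ⊢ p2, p2⊥
    [⅋]  ⊢ p2, (p1 ⅋ (p2⊥ ⊗ p1⊥))
      [⊗]  ⊢ p2, p1, (p2⊥ ⊗ p1⊥)
        [Ax]  ⊢ p2, p2⊥
        [Ax]  ⊢ p1, p1⊥
  [Ax]  ⊢ p2, p2⊥

Result: YES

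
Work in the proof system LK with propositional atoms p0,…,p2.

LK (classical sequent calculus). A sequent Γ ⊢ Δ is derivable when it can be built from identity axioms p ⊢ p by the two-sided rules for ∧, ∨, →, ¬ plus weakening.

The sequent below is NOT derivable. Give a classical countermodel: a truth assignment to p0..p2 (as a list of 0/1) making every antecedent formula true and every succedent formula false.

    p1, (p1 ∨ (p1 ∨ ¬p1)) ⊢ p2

Enumerate valuations to refute Γ ⊢ Δ:
  v=000: Γ:[p1=F, (p1 ∨ (p1 ∨ ¬p1))=T] Δ:[p2=F] refutes=False
  v=001: Γ:[p1=F, (p1 ∨ (p1 ∨ ¬p1))=T] Δ:[p2=T] refutes=False
  v=010: Γ:[p1=T, (p1 ∨ (p1 ∨ ¬p1))=T] Δ:[p2=F] refutes=True  ← countermodel

Result: [0, 1, 0]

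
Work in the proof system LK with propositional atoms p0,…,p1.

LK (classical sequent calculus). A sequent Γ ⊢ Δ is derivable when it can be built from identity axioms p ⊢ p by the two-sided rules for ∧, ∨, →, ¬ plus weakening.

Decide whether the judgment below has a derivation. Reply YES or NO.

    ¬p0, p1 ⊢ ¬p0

Proof tree:
[¬R] ¬p0, p1 ⊢ ¬p0
  [WL] p0, ¬p0, p1 ⊢ 
    [¬L] p0, ¬p0 ⊢ 
      [Ax] p0 ⊢ p0

Result: YES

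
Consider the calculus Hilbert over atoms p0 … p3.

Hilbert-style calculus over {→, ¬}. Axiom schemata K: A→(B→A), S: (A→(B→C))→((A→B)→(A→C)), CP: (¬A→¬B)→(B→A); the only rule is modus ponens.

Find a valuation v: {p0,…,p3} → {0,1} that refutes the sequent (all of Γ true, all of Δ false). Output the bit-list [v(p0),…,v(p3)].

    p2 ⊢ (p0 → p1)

Search for a countermodel by truth-table:
  v=0000: Γ:[p2=F] Δ:[(p0 → p1)=T] refutes=False
  v=0001: Γ:[p2=F] Δ:[(p0 → p1)=T] refutes=False
  v=0010: Γ:[p2=T] Δ:[(p0 → p1)=T] refutes=False
  v=0011: Γ:[p2=T] Δ:[(p0 → p1)=T] refutes=False
  v=0100: Γ:[p2=F] Δ:[(p0 → p1)=T] refutes=False
  v=0101: Γ:[p2=F] Δ:[(p0 → p1)=T] refutes=False
  v=0110: Γ:[p2=T] Δ:[(p0 → p1)=T] refutes=False
  v=0111: Γ:[p2=T] Δ:[(p0 → p1)=T] refutes=False
  v=1000: Γ:[p2=F] Δ:[(p0 → p1)=F] refutes=False
  v=1001: Γ:[p2=F] Δ:[(p0 → p1)=F] refutes=False
  v=1010: Γ:[p2=T] Δ:[(p0 → p1)=F] refutes=True  ← countermodel

Result: [1, 0, 1, 0]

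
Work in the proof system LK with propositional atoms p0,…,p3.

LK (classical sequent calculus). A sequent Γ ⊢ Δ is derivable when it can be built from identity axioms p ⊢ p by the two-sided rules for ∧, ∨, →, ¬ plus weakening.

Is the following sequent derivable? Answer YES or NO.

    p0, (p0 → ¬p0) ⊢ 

Derivation (root first):
[→L] p0, (p0 → ¬p0) ⊢ 
  [Ax] p0 ⊢ p0
  [¬L] p0, ¬p0 ⊢ 
    [Ax] p0 ⊢ p0

Result: YES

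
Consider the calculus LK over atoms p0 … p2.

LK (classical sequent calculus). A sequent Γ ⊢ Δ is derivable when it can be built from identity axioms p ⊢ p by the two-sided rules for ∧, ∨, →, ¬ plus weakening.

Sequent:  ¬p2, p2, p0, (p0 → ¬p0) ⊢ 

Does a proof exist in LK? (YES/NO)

Derivation trace:
[→L] ¬p2, p2, p0, (p0 → ¬p0) ⊢ 
  [WL] p2, ¬p2, p0 ⊢ p0
    [WR] p2, ¬p2 ⊢ p0
      [¬L] p2, ¬p2 ⊢ 
        [Ax] p2 ⊢ p2
  [¬L] p0, ¬p0 ⊢ 
    [Ax] p0 ⊢ p0

Result: YES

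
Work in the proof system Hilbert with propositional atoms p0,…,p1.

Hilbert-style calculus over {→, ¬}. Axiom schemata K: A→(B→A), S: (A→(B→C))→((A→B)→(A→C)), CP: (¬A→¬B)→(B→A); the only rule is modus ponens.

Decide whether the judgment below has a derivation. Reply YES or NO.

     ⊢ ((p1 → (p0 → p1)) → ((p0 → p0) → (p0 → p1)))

Enumerate valuations to refute Γ ⊢ Δ:
  v=00: Γ:[] Δ:[((p1 → (p0 → p1)) → ((p0 → p0) → (p0 → p1)))=T] refutes=False
  v=01: Γ:[] Δ:[((p1 → (p0 → p1)) → ((p0 → p0) → (p0 → p1)))=T] refutes=False
  v=10: Γ:[] Δ:[((p1 → (p0 → p1)) → ((p0 → p0) → (p0 → p1)))=F] refutes=True  ← countermodel

Result: NO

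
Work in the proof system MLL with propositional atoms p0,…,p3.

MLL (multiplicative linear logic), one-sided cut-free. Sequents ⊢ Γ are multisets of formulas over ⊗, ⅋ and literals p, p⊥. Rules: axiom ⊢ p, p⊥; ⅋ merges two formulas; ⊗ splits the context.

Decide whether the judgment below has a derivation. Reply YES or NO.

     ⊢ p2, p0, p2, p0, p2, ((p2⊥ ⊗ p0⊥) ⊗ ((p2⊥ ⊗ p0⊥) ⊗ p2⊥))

Proof tree:
[⊗]  ⊢ p2, p0, p2, p0, p2, ((p2⊥ ⊗ p0⊥) ⊗ ((p2⊥ ⊗ p0⊥) ⊗ p2⊥))
  [⊗]  ⊢ p2, p0, (p2⊥ ⊗ p0⊥)
    [Ax]  ⊢ p2, p2⊥
    [Ax]  ⊢ p0, p0⊥
  [⊗]  ⊢ p2, p0, p2, ((p2⊥ ⊗ p0⊥) ⊗ p2⊥)
    [⊗]  ⊢ p2, p0, (p2⊥ ⊗ p0⊥)
      [Ax]  ⊢ p2, p2⊥
      [Ax]  ⊢ p0, p0⊥
    [Ax]  ⊢ p2, p2⊥

Result: YES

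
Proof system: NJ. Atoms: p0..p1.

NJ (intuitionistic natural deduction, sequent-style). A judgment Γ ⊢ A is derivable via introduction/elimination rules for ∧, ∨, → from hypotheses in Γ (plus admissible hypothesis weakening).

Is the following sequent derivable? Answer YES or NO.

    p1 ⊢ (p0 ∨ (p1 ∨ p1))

Derivation trace:
[∨I₂] p1 ⊢ (p0 ∨ (p1 ∨ p1))
  [∨I₂] p1 ⊢ (p1 ∨ p1)
    [Ax] p1 ⊢ p1

Result: YES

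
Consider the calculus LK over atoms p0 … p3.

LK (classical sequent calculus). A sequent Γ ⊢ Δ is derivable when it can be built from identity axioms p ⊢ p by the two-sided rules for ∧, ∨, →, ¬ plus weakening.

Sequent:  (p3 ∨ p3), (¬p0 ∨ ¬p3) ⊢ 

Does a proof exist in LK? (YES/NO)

Enumerate valuations to refute Γ ⊢ Δ:
  v=0000: Γ:[(p3 ∨ p3)=F, (¬p0 ∨ ¬p3)=T] Δ:[] refutes=False
  v=0001: Γ:[(p3 ∨ p3)=T, (¬p0 ∨ ¬p3)=T] Δ:[] refutes=True  ← countermodel

Result: NO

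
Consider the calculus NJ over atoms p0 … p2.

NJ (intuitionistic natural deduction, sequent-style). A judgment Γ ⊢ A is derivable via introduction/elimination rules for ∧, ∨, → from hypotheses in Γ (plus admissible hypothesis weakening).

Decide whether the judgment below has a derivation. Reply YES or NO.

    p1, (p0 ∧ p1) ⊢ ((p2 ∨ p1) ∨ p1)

Derivation trace:
[∨I₁] p1, (p0 ∧ p1) ⊢ ((p2 ∨ p1) ∨ p1)
  [Wk] p1, (p0 ∧ p1) ⊢ (p2 ∨ p1)
    [∨I₂] p1 ⊢ (p2 ∨ p1)
      [Ax] p1 ⊢ p1

Result: YES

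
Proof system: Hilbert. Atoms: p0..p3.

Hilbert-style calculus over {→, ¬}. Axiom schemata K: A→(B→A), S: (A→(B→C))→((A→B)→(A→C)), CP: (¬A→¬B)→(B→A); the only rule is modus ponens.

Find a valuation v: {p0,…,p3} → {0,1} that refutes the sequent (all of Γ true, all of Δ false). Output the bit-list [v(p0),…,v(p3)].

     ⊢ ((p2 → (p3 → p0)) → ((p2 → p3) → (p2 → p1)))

Enumerate valuations to refute Γ ⊢ Δ:
  v=0000: Γ:[] Δ:[((p2 → (p3 → p0)) → ((p2 → p3) → (p2 → p1)))=T] refutes=False
  v=0001: Γ:[] Δ:[((p2 → (p3 → p0)) → ((p2 → p3) → (p2 → p1)))=T] refutes=False
  v=0010: Γ:[] Δ:[((p2 → (p3 → p0)) → ((p2 → p3) → (p2 → p1)))=T] refutes=False
  v=0011: Γ:[] Δ:[((p2 → (p3 → p0)) → ((p2 → p3) → (p2 → p1)))=T] refutes=False
  v=0100: Γ:[] Δ:[((p2 → (p3 → p0)) → ((p2 → p3) → (p2 → p1)))=T] refutes=False
  v=0101: Γ:[] Δ:[((p2 → (p3 → p0)) → ((p2 → p3) → (p2 → p1)))=T] refutes=False
  v=0110: Γ:[] Δ:[((p2 → (p3 → p0)) → ((p2 → p3) → (p2 → p1)))=T] refutes=False
  v=0111: Γ:[] Δ:[((p2 → (p3 → p0)) → ((p2 → p3) → (p2 → p1)))=T] refutes=False
  v=1000: Γ:[] Δ:[((p2 → (p3 → p0)) → ((p2 → p3) → (p2 → p1)))=T] refutes=False
  v=1001: Γ:[] Δ:[((p2 → (p3 → p0)) → ((p2 → p3) → (p2 → p1)))=T] refutes=False
  v=1010: Γ:[] Δ:[((p2 → (p3 → p0)) → ((p2 → p3) → (p2 → p1)))=T] refutes=False
  v=1011: Γ:[] Δ:[((p2 → (p3 → p0)) → ((p2 → p3) → (p2 → p1)))=F] refutes=True  ← countermodel

Result: [1, 0, 1, 1]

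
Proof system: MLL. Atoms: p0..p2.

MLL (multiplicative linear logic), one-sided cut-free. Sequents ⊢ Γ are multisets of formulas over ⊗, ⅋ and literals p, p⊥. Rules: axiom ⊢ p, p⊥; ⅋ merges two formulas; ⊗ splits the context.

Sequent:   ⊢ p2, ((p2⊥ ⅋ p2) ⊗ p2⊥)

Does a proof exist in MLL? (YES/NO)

Proof tree:
[⊗]  ⊢ p2, ((p2⊥ ⅋ p2) ⊗ p2⊥)
  [⅋]  ⊢ (p2⊥ ⅋ p2)
    [Ax]  ⊢ p2, p2⊥
  [Ax]  ⊢ p2, p2⊥

Result: YES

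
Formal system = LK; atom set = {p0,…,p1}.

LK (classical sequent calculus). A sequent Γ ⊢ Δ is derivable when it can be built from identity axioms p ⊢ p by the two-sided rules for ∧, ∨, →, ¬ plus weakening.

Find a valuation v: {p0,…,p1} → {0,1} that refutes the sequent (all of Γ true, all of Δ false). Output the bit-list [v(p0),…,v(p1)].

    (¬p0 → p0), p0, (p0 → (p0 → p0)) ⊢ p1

Search for a countermodel by truth-table:
  v=00: Γ:[(¬p0 → p0)=F, p0=F, (p0 → (p0 → p0))=T] Δ:[p1=F] refutes=False
  v=01: Γ:[(¬p0 → p0)=F, p0=F, (p0 → (p0 → p0))=T] Δ:[p1=T] refutes=False
  v=10: Γ:[(¬p0 → p0)=T, p0=T, (p0 → (p0 → p0))=T] Δ:[p1=F] refutes=True  ← countermodel

Result: [1, 0]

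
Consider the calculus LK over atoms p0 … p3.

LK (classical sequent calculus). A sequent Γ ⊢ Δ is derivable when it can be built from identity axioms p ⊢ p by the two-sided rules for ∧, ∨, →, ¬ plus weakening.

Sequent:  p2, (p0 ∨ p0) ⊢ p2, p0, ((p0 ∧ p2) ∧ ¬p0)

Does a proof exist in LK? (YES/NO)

Derivation (root first):
[∧R] p2, (p0 ∨ p0) ⊢ p2, p0, ((p0 ∧ p2) ∧ ¬p0)
  [∧R] p2, (p0 ∨ p0) ⊢ p2, (p0 ∧ p2)
    [∨L] p2, (p0 ∨ p0) ⊢ p2, p0
      [WL] p2, p0 ⊢ p2
        [Ax] p2 ⊢ p2
      [Ax] p0 ⊢ p0
    [Ax] p2 ⊢ p2
  [¬R]  ⊢ p0, ¬p0
    [Ax] p0 ⊢ p0

Result: YES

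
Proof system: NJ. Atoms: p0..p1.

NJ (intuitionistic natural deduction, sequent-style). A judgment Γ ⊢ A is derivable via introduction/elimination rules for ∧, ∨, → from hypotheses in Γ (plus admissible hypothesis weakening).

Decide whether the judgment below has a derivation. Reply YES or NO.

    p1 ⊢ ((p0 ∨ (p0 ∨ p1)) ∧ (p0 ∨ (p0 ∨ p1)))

Proof tree:
[∧I] p1 ⊢ ((p0 ∨ (p0 ∨ p1)) ∧ (p0 ∨ (p0 ∨ p1)))
  [∨I₂] p1, p1 ⊢ (p0 ∨ (p0 ∨ p1))
    [∨I₂] p1, p1 ⊢ (p0 ∨ p1)
      [Wk] p1, p1 ⊢ p1
        [Ax] p1 ⊢ p1
  [∨I₂] p1, p1 ⊢ (p0 ∨ (p0 ∨ p1))
    [∨I₂] p1, p1 ⊢ (p0 ∨ p1)
      [Wk] p1, p1 ⊢ p1
        [Ax] p1 ⊢ p1

Result: YES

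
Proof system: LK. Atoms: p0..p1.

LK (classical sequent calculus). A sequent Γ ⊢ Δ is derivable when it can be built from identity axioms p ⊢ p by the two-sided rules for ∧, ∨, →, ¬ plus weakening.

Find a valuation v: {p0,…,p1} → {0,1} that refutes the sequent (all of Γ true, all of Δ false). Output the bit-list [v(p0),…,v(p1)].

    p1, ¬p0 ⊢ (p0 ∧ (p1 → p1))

Truth-table refutation:
  v=00: Γ:[p1=F, ¬p0=T] Δ:[(p0 ∧ (p1 → p1))=F] refutes=False
  v=01: Γ:[p1=T, ¬p0=T] Δ:[(p0 ∧ (p1 → p1))=F] refutes=True  ← countermodel

Result: [0, 1]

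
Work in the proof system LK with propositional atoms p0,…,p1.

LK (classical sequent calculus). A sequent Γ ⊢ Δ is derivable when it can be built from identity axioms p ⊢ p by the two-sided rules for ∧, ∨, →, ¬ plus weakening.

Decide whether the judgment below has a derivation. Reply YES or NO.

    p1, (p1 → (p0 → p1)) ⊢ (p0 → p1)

Derivation trace:
[→L] p1, (p1 → (p0 → p1)) ⊢ (p0 → p1)
  [Ax] p1 ⊢ p1
  [→R] (p0 → p1) ⊢ (p0 → p1)
    [→L] p0, (p0 → p1) ⊢ p1
      [Ax] p0 ⊢ p0
      [Ax] p1 ⊢ p1

Result: YES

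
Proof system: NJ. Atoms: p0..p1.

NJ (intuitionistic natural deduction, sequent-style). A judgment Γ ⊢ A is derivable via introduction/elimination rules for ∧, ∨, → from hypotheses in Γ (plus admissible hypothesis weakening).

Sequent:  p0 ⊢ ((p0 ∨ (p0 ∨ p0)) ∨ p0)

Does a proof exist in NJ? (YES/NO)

Proof tree:
[∨I₁] p0 ⊢ ((p0 ∨ (p0 ∨ p0)) ∨ p0)
  [∨I₂] p0 ⊢ (p0 ∨ (p0 ∨ p0))
    [∨I₂] p0 ⊢ (p0 ∨ p0)
      [Ax] p0 ⊢ p0

Result: YES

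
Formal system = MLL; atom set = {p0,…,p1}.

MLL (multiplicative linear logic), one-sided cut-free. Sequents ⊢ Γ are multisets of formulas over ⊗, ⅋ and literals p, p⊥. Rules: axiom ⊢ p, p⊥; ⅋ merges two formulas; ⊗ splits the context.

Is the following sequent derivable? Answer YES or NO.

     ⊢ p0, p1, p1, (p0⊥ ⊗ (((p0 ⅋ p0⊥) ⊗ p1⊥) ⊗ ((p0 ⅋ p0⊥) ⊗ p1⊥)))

Derivation (root first):
[⊗]  ⊢ p0, p1, p1, (p0⊥ ⊗ (((p0 ⅋ p0⊥) ⊗ p1⊥) ⊗ ((p0 ⅋ p0⊥) ⊗ p1⊥)))
  [Ax]  ⊢ p0, p0⊥
  [⊗]  ⊢ p1, p1, (((p0 ⅋ p0⊥) ⊗ p1⊥) ⊗ ((p0 ⅋ p0⊥) ⊗ p1⊥))
    [⊗]  ⊢ p1, ((p0 ⅋ p0⊥) ⊗ p1⊥)
      [⅋]  ⊢ (p0 ⅋ p0⊥)
        [Ax]  ⊢ p0, p0⊥
      [Ax]  ⊢ p1, p1⊥
    [⊗]  ⊢ p1, ((p0 ⅋ p0⊥) ⊗ p1⊥)
      [⅋]  ⊢ (p0 ⅋ p0⊥)
        [Ax]  ⊢ p0, p0⊥
      [Ax]  ⊢ p1, p1⊥

Result: YES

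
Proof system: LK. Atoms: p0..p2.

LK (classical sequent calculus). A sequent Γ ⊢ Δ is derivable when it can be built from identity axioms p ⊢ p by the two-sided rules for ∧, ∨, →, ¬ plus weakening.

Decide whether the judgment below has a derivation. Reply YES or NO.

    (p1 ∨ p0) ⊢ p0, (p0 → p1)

Derivation trace:
[∨L] (p1 ∨ p0) ⊢ p0, (p0 → p1)
  [→R] p1 ⊢ (p0 → p1)
    [WL] p1, p0 ⊢ p1
      [Ax] p1 ⊢ p1
  [Ax] p0 ⊢ p0

Result: YES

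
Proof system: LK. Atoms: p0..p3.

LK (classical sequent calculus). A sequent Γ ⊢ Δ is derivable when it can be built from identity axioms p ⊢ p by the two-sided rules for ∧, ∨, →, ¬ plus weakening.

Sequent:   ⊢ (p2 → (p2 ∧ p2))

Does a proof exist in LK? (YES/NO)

Derivation (root first):
[→R]  ⊢ (p2 → (p2 ∧ p2))
  [∧R] p2 ⊢ (p2 ∧ p2)
    [Ax] p2 ⊢ p2
    [Ax] p2 ⊢ p2

Result: YES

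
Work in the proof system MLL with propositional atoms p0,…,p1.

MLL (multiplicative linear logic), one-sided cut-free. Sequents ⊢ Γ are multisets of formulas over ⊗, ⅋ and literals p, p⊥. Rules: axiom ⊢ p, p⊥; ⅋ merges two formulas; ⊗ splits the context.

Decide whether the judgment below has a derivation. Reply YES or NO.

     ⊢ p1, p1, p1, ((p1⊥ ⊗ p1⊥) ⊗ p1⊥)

Proof tree:
[⊗]  ⊢ p1, p1, p1, ((p1⊥ ⊗ p1⊥) ⊗ p1⊥)
  [⊗]  ⊢ p1, p1, (p1⊥ ⊗ p1⊥)
    [Ax]  ⊢ p1, p1⊥
    [Ax]  ⊢ p1, p1⊥
  [Ax]  ⊢ p1, p1⊥

Result: YES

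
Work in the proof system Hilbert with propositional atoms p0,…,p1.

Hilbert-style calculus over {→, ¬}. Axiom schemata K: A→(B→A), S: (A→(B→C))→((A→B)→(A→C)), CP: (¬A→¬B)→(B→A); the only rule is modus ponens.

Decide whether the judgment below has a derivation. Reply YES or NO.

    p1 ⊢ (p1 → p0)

Truth-table refutation:
  v=00: Γ:[p1=F] Δ:[(p1 → p0)=T] refutes=False
  v=01: Γ:[p1=T] Δ:[(p1 → p0)=F] refutes=True  ← countermodel

Result: NO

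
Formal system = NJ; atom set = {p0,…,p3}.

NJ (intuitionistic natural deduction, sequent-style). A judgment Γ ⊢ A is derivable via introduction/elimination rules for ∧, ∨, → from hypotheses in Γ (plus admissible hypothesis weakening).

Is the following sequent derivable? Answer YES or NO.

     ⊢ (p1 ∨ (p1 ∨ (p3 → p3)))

Proof tree:
[∨I₂]  ⊢ (p1 ∨ (p1 ∨ (p3 → p3)))
  [∨I₂]  ⊢ (p1 ∨ (p3 → p3))
    [→I]  ⊢ (p3 → p3)
      [Ax] p3 ⊢ p3

Result: YES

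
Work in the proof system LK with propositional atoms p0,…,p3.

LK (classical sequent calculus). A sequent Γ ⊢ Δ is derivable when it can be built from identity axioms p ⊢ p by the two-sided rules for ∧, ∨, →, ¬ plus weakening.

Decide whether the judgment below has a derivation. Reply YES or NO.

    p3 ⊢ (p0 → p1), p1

Truth-table refutation:
  v=0000: Γ:[p3=F] Δ:[(p0 → p1)=T, p1=F] refutes=False
  v=0001: Γ:[p3=T] Δ:[(p0 → p1)=T, p1=F] refutes=False
  v=0010: Γ:[p3=F] Δ:[(p0 → p1)=T, p1=F] refutes=False
  v=0011: Γ:[p3=T] Δ:[(p0 → p1)=T, p1=F] refutes=False
  v=0100: Γ:[p3=F] Δ:[(p0 → p1)=T, p1=T] refutes=False
  v=0101: Γ:[p3=T] Δ:[(p0 → p1)=T, p1=T] refutes=False
  v=0110: Γ:[p3=F] Δ:[(p0 → p1)=T, p1=T] refutes=False
  v=0111: Γ:[p3=T] Δ:[(p0 → p1)=T, p1=T] refutes=False
  v=1000: Γ:[p3=F] Δ:[(p0 → p1)=F, p1=F] refutes=False
  v=1001: Γ:[p3=T] Δ:[(p0 → p1)=F, p1=F] refutes=True  ← countermodel

Result: NO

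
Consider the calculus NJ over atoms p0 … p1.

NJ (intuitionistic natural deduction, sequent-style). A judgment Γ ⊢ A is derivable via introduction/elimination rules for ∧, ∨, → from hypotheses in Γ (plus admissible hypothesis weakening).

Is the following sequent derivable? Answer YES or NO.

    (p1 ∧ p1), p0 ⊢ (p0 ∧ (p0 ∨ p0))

Derivation trace:
[∧I] (p1 ∧ p1), p0 ⊢ (p0 ∧ (p0 ∨ p0))
  [Ax] p0 ⊢ p0
  [Wk] p0, (p1 ∧ p1) ⊢ (p0 ∨ p0)
    [∨I₁] p0 ⊢ (p0 ∨ p0)
      [Ax] p0 ⊢ p0

Result: YES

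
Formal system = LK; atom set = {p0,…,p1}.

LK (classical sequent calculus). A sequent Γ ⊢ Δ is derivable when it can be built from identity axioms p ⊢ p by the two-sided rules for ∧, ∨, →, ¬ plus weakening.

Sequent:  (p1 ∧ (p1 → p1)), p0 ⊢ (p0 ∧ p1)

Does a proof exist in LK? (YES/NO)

Proof tree:
[∧R] (p1 ∧ (p1 → p1)), p0 ⊢ (p0 ∧ p1)
  [Ax] p0 ⊢ p0
  [∧L] (p1 ∧ (p1 → p1)) ⊢ p1
    [→L] p1, (p1 → p1) ⊢ p1
      [Ax] p1 ⊢ p1
      [Ax] p1 ⊢ p1

Result: YES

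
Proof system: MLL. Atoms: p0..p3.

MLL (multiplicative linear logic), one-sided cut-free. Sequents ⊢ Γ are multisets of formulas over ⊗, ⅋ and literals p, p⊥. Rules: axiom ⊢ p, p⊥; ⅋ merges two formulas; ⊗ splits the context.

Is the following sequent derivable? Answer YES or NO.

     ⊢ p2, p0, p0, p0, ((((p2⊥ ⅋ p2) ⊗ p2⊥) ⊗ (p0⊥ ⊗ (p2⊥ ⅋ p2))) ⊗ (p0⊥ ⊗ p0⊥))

Derivation (root first):
[⊗]  ⊢ p2, p0, p0, p0, ((((p2⊥ ⅋ p2) ⊗ p2⊥) ⊗ (p0⊥ ⊗ (p2⊥ ⅋ p2))) ⊗ (p0⊥ ⊗ p0⊥))
  [⊗]  ⊢ p2, p0, (((p2⊥ ⅋ p2) ⊗ p2⊥) ⊗ (p0⊥ ⊗ (p2⊥ ⅋ p2)))
    [⊗]  ⊢ p2, ((p2⊥ ⅋ p2) ⊗ p2⊥)
      [⅋]  ⊢ (p2⊥ ⅋ p2)
        [Ax]  ⊢ p2, p2⊥
      [Ax]  ⊢ p2, p2⊥
    [⊗]  ⊢ p0, (p0⊥ ⊗ (p2⊥ ⅋ p2))
      [Ax]  ⊢ p0, p0⊥
      [⅋]  ⊢ (p2⊥ ⅋ p2)
        [Ax]  ⊢ p2, p2⊥
  [⊗]  ⊢ p0, p0, (p0⊥ ⊗ p0⊥)
    [Ax]  ⊢ p0, p0⊥
    [Ax]  ⊢ p0, p0⊥

Result: YES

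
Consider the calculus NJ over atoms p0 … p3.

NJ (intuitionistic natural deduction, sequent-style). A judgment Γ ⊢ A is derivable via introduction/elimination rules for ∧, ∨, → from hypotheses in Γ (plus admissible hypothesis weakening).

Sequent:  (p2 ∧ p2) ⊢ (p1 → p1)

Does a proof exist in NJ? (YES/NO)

Derivation trace:
[Wk] (p2 ∧ p2) ⊢ (p1 → p1)
  [→I]  ⊢ (p1 → p1)
    [Ax] p1 ⊢ p1

Result: YES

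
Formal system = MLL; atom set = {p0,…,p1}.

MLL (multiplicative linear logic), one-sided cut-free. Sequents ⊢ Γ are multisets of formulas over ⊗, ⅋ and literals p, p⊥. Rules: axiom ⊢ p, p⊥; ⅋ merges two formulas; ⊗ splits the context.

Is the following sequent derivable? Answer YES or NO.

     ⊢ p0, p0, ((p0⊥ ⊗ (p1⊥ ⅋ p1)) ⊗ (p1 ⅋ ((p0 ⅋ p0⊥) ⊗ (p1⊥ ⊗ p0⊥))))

Derivation (root first):
[⊗]  ⊢ p0, p0, ((p0⊥ ⊗ (p1⊥ ⅋ p1)) ⊗ (p1 ⅋ ((p0 ⅋ p0⊥) ⊗ (p1⊥ ⊗ p0⊥))))
  [⊗]  ⊢ p0, (p0⊥ ⊗ (p1⊥ ⅋ p1))
    [Ax]  ⊢ p0, p0⊥
    [⅋]  ⊢ (p1⊥ ⅋ p1)
      [Ax]  ⊢ p1, p1⊥
  [⅋]  ⊢ p0, (p1 ⅋ ((p0 ⅋ p0⊥) ⊗ (p1⊥ ⊗ p0⊥)))
    [⊗]  ⊢ p1, p0, ((p0 ⅋ p0⊥) ⊗ (p1⊥ ⊗ p0⊥))
      [⅋]  ⊢ (p0 ⅋ p0⊥)
        [Ax]  ⊢ p0, p0⊥
      [⊗]  ⊢ p1, p0, (p1⊥ ⊗ p0⊥)
        [Ax]  ⊢ p1, p1⊥
        [Ax]  ⊢ p0, p0⊥

Result: YES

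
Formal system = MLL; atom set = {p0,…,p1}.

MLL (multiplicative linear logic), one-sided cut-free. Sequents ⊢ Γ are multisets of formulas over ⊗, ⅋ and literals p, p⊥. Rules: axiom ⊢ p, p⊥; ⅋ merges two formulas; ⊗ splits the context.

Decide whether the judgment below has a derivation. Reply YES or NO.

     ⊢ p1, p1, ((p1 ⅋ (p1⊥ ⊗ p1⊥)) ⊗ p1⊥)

Derivation trace:
[⊗]  ⊢ p1, p1, ((p1 ⅋ (p1⊥ ⊗ p1⊥)) ⊗ p1⊥)
  [⅋]  ⊢ p1, (p1 ⅋ (p1⊥ ⊗ p1⊥))
    [⊗]  ⊢ p1, p1, (p1⊥ ⊗ p1⊥)
      [Ax]  ⊢ p1, p1⊥
      [Ax]  ⊢ p1, p1⊥
  [Ax]  ⊢ p1, p1⊥

Result: YES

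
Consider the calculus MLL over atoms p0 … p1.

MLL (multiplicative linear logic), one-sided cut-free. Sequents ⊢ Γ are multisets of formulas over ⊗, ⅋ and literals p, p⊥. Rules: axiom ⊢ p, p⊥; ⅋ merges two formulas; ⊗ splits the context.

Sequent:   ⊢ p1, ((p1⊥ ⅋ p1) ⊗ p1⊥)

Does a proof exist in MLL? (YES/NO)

Derivation trace:
[⊗]  ⊢ p1, ((p1⊥ ⅋ p1) ⊗ p1⊥)
  [⅋]  ⊢ (p1⊥ ⅋ p1)
    [Ax]  ⊢ p1, p1⊥
  [Ax]  ⊢ p1, p1⊥

Result: YES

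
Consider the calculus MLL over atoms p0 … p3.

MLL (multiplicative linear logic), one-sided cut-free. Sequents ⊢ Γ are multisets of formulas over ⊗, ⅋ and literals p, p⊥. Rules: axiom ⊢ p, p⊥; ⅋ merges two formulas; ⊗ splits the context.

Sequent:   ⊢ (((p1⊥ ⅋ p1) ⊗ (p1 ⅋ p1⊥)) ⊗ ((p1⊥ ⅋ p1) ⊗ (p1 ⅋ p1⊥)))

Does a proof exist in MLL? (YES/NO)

Derivation (root first):
[⊗]  ⊢ (((p1⊥ ⅋ p1) ⊗ (p1 ⅋ p1⊥)) ⊗ ((p1⊥ ⅋ p1) ⊗ (p1 ⅋ p1⊥)))
  [⊗]  ⊢ ((p1⊥ ⅋ p1) ⊗ (p1 ⅋ p1⊥))
    [⅋]  ⊢ (p1⊥ ⅋ p1)
      [Ax]  ⊢ p1, p1⊥
    [⅋]  ⊢ (p1 ⅋ p1⊥)
      [Ax]  ⊢ p1, p1⊥
  [⊗]  ⊢ ((p1⊥ ⅋ p1) ⊗ (p1 ⅋ p1⊥))
    [⅋]  ⊢ (p1⊥ ⅋ p1)
      [Ax]  ⊢ p1, p1⊥
    [⅋]  ⊢ (p1 ⅋ p1⊥)
      [Ax]  ⊢ p1, p1⊥

Result: YES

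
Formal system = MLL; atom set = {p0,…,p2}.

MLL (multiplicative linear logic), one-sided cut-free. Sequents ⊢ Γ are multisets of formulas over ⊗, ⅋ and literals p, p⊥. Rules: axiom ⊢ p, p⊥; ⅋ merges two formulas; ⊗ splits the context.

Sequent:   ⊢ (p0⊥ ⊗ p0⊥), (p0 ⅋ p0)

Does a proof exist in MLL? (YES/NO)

Derivation (root first):
[⅋]  ⊢ (p0⊥ ⊗ p0⊥), (p0 ⅋ p0)
  [⊗]  ⊢ p0, p0, (p0⊥ ⊗ p0⊥)
    [Ax]  ⊢ p0, p0⊥
    [Ax]  ⊢ p0, p0⊥

Result: YES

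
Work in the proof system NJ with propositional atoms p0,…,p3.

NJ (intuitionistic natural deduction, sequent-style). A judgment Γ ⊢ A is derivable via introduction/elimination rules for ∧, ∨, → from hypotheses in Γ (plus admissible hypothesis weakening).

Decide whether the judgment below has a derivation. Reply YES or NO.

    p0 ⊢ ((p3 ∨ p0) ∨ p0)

Derivation (root first):
[∨I₁] p0 ⊢ ((p3 ∨ p0) ∨ p0)
  [∨I₂] p0 ⊢ (p3 ∨ p0)
    [Ax] p0 ⊢ p0

Result: YES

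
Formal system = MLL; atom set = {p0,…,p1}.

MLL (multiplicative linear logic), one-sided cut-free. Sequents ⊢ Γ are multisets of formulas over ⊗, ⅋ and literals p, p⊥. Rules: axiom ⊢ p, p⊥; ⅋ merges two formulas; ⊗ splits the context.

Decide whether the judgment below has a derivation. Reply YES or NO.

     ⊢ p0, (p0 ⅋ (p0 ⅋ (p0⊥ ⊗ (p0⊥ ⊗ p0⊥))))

Derivation (root first):
[⅋]  ⊢ p0, (p0 ⅋ (p0 ⅋ (p0⊥ ⊗ (p0⊥ ⊗ p0⊥))))
  [⅋]  ⊢ p0, p0, (p0 ⅋ (p0⊥ ⊗ (p0⊥ ⊗ p0⊥)))
    [⊗]  ⊢ p0, p0, p0, (p0⊥ ⊗ (p0⊥ ⊗ p0⊥))
      [Ax]  ⊢ p0, p0⊥
      [⊗]  ⊢ p0, p0, (p0⊥ ⊗ p0⊥)
        [Ax]  ⊢ p0, p0⊥
        [Ax]  ⊢ p0, p0⊥

Result: YES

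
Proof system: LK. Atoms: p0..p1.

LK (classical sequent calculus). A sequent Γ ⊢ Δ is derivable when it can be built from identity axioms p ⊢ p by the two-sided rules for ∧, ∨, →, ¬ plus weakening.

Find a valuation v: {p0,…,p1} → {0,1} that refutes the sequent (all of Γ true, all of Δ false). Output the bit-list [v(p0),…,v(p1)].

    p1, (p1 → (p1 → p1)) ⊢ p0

Truth-table refutation:
  v=00: Γ:[p1=F, (p1 → (p1 → p1))=T] Δ:[p0=F] refutes=False
  v=01: Γ:[p1=T, (p1 → (p1 → p1))=T] Δ:[p0=F] refutes=True  ← countermodel

Result: [0, 1]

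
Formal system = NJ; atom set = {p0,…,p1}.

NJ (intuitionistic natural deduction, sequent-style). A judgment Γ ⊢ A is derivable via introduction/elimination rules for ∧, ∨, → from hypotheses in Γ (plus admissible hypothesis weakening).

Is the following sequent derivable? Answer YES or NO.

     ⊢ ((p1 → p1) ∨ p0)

Proof tree:
[∨I₁]  ⊢ ((p1 → p1) ∨ p0)
  [→I]  ⊢ (p1 → p1)
    [Ax] p1 ⊢ p1

Result: YES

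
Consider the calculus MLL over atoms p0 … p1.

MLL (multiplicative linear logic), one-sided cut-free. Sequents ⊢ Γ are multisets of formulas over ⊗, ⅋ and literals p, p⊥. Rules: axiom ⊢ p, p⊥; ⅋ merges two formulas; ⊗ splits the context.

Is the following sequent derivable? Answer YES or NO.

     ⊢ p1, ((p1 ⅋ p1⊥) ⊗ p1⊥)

Derivation trace:
[⊗]  ⊢ p1, ((p1 ⅋ p1⊥) ⊗ p1⊥)
  [⅋]  ⊢ (p1 ⅋ p1⊥)
    [Ax]  ⊢ p1, p1⊥
  [Ax]  ⊢ p1, p1⊥

Result: YES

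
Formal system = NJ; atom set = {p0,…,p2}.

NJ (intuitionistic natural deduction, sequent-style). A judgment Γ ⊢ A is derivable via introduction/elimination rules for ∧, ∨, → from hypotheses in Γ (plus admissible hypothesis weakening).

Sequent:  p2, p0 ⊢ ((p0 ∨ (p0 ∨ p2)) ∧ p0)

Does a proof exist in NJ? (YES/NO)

Derivation trace:
[∧I] p2, p0 ⊢ ((p0 ∨ (p0 ∨ p2)) ∧ p0)
  [∨I₂] p2, p2 ⊢ (p0 ∨ (p0 ∨ p2))
    [Wk] p2, p2 ⊢ (p0 ∨ p2)
      [∨I₂] p2 ⊢ (p0 ∨ p2)
        [Ax] p2 ⊢ p2
  [Ax] p0 ⊢ p0

Result: YES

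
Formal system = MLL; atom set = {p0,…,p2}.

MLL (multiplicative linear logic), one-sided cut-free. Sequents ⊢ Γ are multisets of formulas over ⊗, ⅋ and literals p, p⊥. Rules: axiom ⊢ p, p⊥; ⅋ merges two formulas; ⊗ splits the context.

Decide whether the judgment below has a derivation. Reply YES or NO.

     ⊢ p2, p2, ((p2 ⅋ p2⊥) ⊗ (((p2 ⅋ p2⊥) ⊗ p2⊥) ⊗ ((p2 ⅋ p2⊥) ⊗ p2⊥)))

Derivation (root first):
[⊗]  ⊢ p2, p2, ((p2 ⅋ p2⊥) ⊗ (((p2 ⅋ p2⊥) ⊗ p2⊥) ⊗ ((p2 ⅋ p2⊥) ⊗ p2⊥)))
  [⅋]  ⊢ (p2 ⅋ p2⊥)
    [Ax]  ⊢ p2, p2⊥
  [⊗]  ⊢ p2, p2, (((p2 ⅋ p2⊥) ⊗ p2⊥) ⊗ ((p2 ⅋ p2⊥) ⊗ p2⊥))
    [⊗]  ⊢ p2, ((p2 ⅋ p2⊥) ⊗ p2⊥)
      [⅋]  ⊢ (p2 ⅋ p2⊥)
        [Ax]  ⊢ p2, p2⊥
      [Ax]  ⊢ p2, p2⊥
    [⊗]  ⊢ p2, ((p2 ⅋ p2⊥) ⊗ p2⊥)
      [⅋]  ⊢ (p2 ⅋ p2⊥)
        [Ax]  ⊢ p2, p2⊥
      [Ax]  ⊢ p2, p2⊥

Result: YES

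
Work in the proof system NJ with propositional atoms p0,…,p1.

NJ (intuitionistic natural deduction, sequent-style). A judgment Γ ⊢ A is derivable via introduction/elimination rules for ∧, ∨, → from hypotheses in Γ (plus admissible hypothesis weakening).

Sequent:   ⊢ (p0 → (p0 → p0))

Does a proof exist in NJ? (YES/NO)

Derivation trace:
[→I]  ⊢ (p0 → (p0 → p0))
  [→I] p0 ⊢ (p0 → p0)
    [Wk] p0, p0 ⊢ p0
      [Ax] p0 ⊢ p0

Result: YES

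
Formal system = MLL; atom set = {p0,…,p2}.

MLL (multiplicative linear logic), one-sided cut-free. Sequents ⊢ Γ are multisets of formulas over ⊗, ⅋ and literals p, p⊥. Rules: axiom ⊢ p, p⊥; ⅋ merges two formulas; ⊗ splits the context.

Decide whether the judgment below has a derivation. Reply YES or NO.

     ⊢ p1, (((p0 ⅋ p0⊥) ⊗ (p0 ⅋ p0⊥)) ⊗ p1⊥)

Derivation trace:
[⊗]  ⊢ p1, (((p0 ⅋ p0⊥) ⊗ (p0 ⅋ p0⊥)) ⊗ p1⊥)
  [⊗]  ⊢ ((p0 ⅋ p0⊥) ⊗ (p0 ⅋ p0⊥))
    [⅋]  ⊢ (p0 ⅋ p0⊥)
      [Ax]  ⊢ p0, p0⊥
    [⅋]  ⊢ (p0 ⅋ p0⊥)
      [Ax]  ⊢ p0, p0⊥
  [Ax]  ⊢ p1, p1⊥

Result: YES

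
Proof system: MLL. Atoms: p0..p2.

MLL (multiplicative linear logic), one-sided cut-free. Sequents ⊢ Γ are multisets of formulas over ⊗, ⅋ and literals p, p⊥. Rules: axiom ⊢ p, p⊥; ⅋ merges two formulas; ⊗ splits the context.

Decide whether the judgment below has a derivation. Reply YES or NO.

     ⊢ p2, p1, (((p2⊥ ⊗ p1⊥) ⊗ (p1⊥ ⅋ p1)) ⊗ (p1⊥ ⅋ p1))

Proof tree:
[⊗]  ⊢ p2, p1, (((p2⊥ ⊗ p1⊥) ⊗ (p1⊥ ⅋ p1)) ⊗ (p1⊥ ⅋ p1))
  [⊗]  ⊢ p2, p1, ((p2⊥ ⊗ p1⊥) ⊗ (p1⊥ ⅋ p1))
    [⊗]  ⊢ p2, p1, (p2⊥ ⊗ p1⊥)
      [Ax]  ⊢ p2, p2⊥
      [Ax]  ⊢ p1, p1⊥
    [⅋]  ⊢ (p1⊥ ⅋ p1)
      [Ax]  ⊢ p1, p1⊥
  [⅋]  ⊢ (p1⊥ ⅋ p1)
    [Ax]  ⊢ p1, p1⊥

Result: YES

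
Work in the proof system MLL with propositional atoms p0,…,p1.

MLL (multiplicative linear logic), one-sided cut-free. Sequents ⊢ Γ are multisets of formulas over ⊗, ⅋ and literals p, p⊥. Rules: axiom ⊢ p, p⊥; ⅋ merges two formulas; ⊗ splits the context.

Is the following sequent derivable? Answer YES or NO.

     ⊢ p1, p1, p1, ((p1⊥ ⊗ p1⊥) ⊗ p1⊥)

Proof tree:
[⊗]  ⊢ p1, p1, p1, ((p1⊥ ⊗ p1⊥) ⊗ p1⊥)
  [⊗]  ⊢ p1, p1, (p1⊥ ⊗ p1⊥)
    [Ax]  ⊢ p1, p1⊥
    [Ax]  ⊢ p1, p1⊥
  [Ax]  ⊢ p1, p1⊥

Result: YES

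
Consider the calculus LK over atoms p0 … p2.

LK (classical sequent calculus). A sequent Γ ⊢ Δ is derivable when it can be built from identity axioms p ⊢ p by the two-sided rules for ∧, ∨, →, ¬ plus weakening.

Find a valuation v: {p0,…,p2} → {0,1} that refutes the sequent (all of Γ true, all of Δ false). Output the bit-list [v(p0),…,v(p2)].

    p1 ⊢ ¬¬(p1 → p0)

Search for a countermodel by truth-table:
  v=000: Γ:[p1=F] Δ:[¬¬(p1 → p0)=T] refutes=False
  v=001: Γ:[p1=F] Δ:[¬¬(p1 → p0)=T] refutes=False
  v=010: Γ:[p1=T] Δ:[¬¬(p1 → p0)=F] refutes=True  ← countermodel

Result: [0, 1, 0]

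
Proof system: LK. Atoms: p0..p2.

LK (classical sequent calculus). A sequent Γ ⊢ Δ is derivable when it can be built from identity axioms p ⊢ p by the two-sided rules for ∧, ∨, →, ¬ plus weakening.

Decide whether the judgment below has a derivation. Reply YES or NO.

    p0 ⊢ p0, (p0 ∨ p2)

Proof tree:
[∨R] p0 ⊢ p0, (p0 ∨ p2)
  [WR] p0 ⊢ p0, p0, p2
    [WR] p0 ⊢ p0, p0
      [Ax] p0 ⊢ p0

Result: YES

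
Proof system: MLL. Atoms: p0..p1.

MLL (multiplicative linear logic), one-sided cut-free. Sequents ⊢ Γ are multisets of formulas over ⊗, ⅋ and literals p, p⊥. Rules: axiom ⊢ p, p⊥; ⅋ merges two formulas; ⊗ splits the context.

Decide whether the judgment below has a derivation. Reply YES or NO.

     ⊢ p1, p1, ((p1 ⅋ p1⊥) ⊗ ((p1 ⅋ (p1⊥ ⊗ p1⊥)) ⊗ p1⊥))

Proof tree:
[⊗]  ⊢ p1, p1, ((p1 ⅋ p1⊥) ⊗ ((p1 ⅋ (p1⊥ ⊗ p1⊥)) ⊗ p1⊥))
  [⅋]  ⊢ (p1 ⅋ p1⊥)
    [Ax]  ⊢ p1, p1⊥
  [⊗]  ⊢ p1, p1, ((p1 ⅋ (p1⊥ ⊗ p1⊥)) ⊗ p1⊥)
    [⅋]  ⊢ p1, (p1 ⅋ (p1⊥ ⊗ p1⊥))
      [⊗]  ⊢ p1, p1, (p1⊥ ⊗ p1⊥)
        [Ax]  ⊢ p1, p1⊥
        [Ax]  ⊢ p1, p1⊥
    [Ax]  ⊢ p1, p1⊥

Result: YES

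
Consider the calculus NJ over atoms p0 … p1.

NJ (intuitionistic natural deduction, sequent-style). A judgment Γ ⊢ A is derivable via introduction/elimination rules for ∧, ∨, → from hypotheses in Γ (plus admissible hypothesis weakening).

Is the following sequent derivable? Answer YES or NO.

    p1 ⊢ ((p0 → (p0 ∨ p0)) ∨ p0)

Derivation trace:
[Wk] p1 ⊢ ((p0 → (p0 ∨ p0)) ∨ p0)
  [∨I₁]  ⊢ ((p0 → (p0 ∨ p0)) ∨ p0)
    [→I]  ⊢ (p0 → (p0 ∨ p0))
      [∨I₁] p0 ⊢ (p0 ∨ p0)
        [Ax] p0 ⊢ p0

Result: YES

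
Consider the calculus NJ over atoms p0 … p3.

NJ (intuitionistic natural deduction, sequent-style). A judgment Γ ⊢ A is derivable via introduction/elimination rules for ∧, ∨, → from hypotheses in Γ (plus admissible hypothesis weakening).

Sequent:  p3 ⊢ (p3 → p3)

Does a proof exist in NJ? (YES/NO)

Proof tree:
[→I] p3 ⊢ (p3 → p3)
  [Wk] p3, p3 ⊢ p3
    [Ax] p3 ⊢ p3

Result: YES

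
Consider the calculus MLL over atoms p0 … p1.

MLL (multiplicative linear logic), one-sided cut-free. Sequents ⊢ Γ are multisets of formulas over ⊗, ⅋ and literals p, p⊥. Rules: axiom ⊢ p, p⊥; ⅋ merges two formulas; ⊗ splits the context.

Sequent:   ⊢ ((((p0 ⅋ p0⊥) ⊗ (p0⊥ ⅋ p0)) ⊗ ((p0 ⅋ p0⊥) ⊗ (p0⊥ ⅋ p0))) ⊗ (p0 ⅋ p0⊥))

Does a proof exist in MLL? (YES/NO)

Derivation trace:
[⊗]  ⊢ ((((p0 ⅋ p0⊥) ⊗ (p0⊥ ⅋ p0)) ⊗ ((p0 ⅋ p0⊥) ⊗ (p0⊥ ⅋ p0))) ⊗ (p0 ⅋ p0⊥))
  [⊗]  ⊢ (((p0 ⅋ p0⊥) ⊗ (p0⊥ ⅋ p0)) ⊗ ((p0 ⅋ p0⊥) ⊗ (p0⊥ ⅋ p0)))
    [⊗]  ⊢ ((p0 ⅋ p0⊥) ⊗ (p0⊥ ⅋ p0))
      [⅋]  ⊢ (p0 ⅋ p0⊥)
        [Ax]  ⊢ p0, p0⊥
      [⅋]  ⊢ (p0⊥ ⅋ p0)
        [Ax]  ⊢ p0, p0⊥
    [⊗]  ⊢ ((p0 ⅋ p0⊥) ⊗ (p0⊥ ⅋ p0))
      [⅋]  ⊢ (p0 ⅋ p0⊥)
        [Ax]  ⊢ p0, p0⊥
      [⅋]  ⊢ (p0⊥ ⅋ p0)
        [Ax]  ⊢ p0, p0⊥
  [⅋]  ⊢ (p0 ⅋ p0⊥)
    [Ax]  ⊢ p0, p0⊥

Result: YES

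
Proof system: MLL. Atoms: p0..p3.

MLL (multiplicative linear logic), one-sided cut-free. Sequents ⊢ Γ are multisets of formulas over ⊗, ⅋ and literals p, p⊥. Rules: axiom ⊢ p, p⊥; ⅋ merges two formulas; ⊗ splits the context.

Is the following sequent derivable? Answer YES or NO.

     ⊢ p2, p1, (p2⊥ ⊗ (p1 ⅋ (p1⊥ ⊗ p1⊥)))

Derivation (root first):
[⊗]  ⊢ p2, p1, (p2⊥ ⊗ (p1 ⅋ (p1⊥ ⊗ p1⊥)))
  [Ax]  ⊢ p2, p2⊥
  [⅋]  ⊢ p1, (p1 ⅋ (p1⊥ ⊗ p1⊥))
    [⊗]  ⊢ p1, p1, (p1⊥ ⊗ p1⊥)
      [Ax]  ⊢ p1, p1⊥
      [Ax]  ⊢ p1, p1⊥

Result: YES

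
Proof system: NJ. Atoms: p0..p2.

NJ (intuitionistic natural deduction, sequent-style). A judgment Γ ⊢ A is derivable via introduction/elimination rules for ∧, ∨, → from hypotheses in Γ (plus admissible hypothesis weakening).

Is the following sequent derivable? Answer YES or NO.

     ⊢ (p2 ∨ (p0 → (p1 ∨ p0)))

Derivation (root first):
[∨I₂]  ⊢ (p2 ∨ (p0 → (p1 ∨ p0)))
  [→I]  ⊢ (p0 → (p1 ∨ p0))
    [∨I₂] p0 ⊢ (p1 ∨ p0)
      [Ax] p0 ⊢ p0

Result: YES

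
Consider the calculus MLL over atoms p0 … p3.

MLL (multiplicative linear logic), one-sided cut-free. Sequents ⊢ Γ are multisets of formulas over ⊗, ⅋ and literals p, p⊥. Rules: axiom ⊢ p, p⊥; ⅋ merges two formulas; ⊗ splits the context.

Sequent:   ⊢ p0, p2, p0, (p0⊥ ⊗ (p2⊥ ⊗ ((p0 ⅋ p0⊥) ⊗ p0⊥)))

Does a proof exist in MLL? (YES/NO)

Derivation (root first):
[⊗]  ⊢ p0, p2, p0, (p0⊥ ⊗ (p2⊥ ⊗ ((p0 ⅋ p0⊥) ⊗ p0⊥)))
  [Ax]  ⊢ p0, p0⊥
  [⊗]  ⊢ p2, p0, (p2⊥ ⊗ ((p0 ⅋ p0⊥) ⊗ p0⊥))
    [Ax]  ⊢ p2, p2⊥
    [⊗]  ⊢ p0, ((p0 ⅋ p0⊥) ⊗ p0⊥)
      [⅋]  ⊢ (p0 ⅋ p0⊥)
        [Ax]  ⊢ p0, p0⊥
      [Ax]  ⊢ p0, p0⊥

Result: YES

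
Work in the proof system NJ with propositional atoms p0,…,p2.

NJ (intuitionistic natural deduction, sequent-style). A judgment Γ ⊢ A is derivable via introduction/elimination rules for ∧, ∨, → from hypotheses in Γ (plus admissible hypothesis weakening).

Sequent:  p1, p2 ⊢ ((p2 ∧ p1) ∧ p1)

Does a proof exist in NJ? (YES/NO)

Derivation trace:
[∧I] p1, p2 ⊢ ((p2 ∧ p1) ∧ p1)
  [∧I] p1, p2 ⊢ (p2 ∧ p1)
    [Ax] p2 ⊢ p2
    [Ax] p1 ⊢ p1
  [Ax] p1 ⊢ p1

Result: YES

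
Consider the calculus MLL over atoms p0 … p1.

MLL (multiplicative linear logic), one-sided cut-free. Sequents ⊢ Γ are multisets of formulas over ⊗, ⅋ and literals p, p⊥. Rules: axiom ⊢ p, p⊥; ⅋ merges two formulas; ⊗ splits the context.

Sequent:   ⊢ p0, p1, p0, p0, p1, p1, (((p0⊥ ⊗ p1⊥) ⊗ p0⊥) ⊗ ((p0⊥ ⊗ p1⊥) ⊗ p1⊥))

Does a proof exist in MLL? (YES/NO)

Proof tree:
[⊗]  ⊢ p0, p1, p0, p0, p1, p1, (((p0⊥ ⊗ p1⊥) ⊗ p0⊥) ⊗ ((p0⊥ ⊗ p1⊥) ⊗ p1⊥))
  [⊗]  ⊢ p0, p1, p0, ((p0⊥ ⊗ p1⊥) ⊗ p0⊥)
    [⊗]  ⊢ p0, p1, (p0⊥ ⊗ p1⊥)
      [Ax]  ⊢ p0, p0⊥
      [Ax]  ⊢ p1, p1⊥
    [Ax]  ⊢ p0, p0⊥
  [⊗]  ⊢ p0, p1, p1, ((p0⊥ ⊗ p1⊥) ⊗ p1⊥)
    [⊗]  ⊢ p0, p1, (p0⊥ ⊗ p1⊥)
      [Ax]  ⊢ p0, p0⊥
      [Ax]  ⊢ p1, p1⊥
    [Ax]  ⊢ p1, p1⊥

Result: YES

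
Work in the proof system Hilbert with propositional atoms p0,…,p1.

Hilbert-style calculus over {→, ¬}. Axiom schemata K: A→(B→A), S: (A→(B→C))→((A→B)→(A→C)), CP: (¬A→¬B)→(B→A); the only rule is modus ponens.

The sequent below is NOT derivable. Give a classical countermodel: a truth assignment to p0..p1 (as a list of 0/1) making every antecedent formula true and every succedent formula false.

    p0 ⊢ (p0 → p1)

Truth-table refutation:
  v=00: Γ:[p0=F] Δ:[(p0 → p1)=T] refutes=False
  v=01: Γ:[p0=F] Δ:[(p0 → p1)=T] refutes=False
  v=10: Γ:[p0=T] Δ:[(p0 → p1)=F] refutes=True  ← countermodel

Result: [1, 0]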